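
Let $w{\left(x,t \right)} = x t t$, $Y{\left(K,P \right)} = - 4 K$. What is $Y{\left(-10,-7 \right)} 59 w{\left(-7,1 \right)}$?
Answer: $-16520$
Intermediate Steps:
$w{\left(x,t \right)} = x t^{2}$ ($w{\left(x,t \right)} = t x t = x t^{2}$)
$Y{\left(-10,-7 \right)} 59 w{\left(-7,1 \right)} = \left(-4\right) \left(-10\right) 59 \left(- 7 \cdot 1^{2}\right) = 40 \cdot 59 \left(\left(-7\right) 1\right) = 2360 \left(-7\right) = -16520$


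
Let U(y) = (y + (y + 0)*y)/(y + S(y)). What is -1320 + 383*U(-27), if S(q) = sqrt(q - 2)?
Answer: -4129971/379 - 134433*I*sqrt(29)/379 ≈ -10897.0 - 1910.1*I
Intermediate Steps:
S(q) = sqrt(-2 + q)
U(y) = (y + y**2)/(y + sqrt(-2 + y)) (U(y) = (y + (y + 0)*y)/(y + sqrt(-2 + y)) = (y + y*y)/(y + sqrt(-2 + y)) = (y + y**2)/(y + sqrt(-2 + y)))
-1320 + 383*U(-27) = -1320 + 383*(-27*(1 - 27)/(-27 + sqrt(-2 - 27))) = -1320 + 383*(-27*(-26)/(-27 + sqrt(-29))) = -1320 + 383*(-27*(-26)/(-27 + I*sqrt(29))) = -1320 + 383*(702/(-27 + I*sqrt(29))) = -1320 + 268866/(-27 + I*sqrt(29))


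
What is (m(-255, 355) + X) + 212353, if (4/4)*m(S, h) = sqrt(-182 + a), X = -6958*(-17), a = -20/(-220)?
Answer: 330639 + I*sqrt(22011)/11 ≈ 3.3064e+5 + 13.487*I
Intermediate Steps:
a = 1/11 (a = -20*(-1/220) = 1/11 ≈ 0.090909)
X = 118286
m(S, h) = I*sqrt(22011)/11 (m(S, h) = sqrt(-182 + 1/11) = sqrt(-2001/11) = I*sqrt(22011)/11)
(m(-255, 355) + X) + 212353 = (I*sqrt(22011)/11 + 118286) + 212353 = (118286 + I*sqrt(22011)/11) + 212353 = 330639 + I*sqrt(22011)/11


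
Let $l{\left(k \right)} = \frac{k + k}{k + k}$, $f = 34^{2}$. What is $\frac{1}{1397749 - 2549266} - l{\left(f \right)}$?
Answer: $- \frac{1151518}{1151517} \approx -1.0$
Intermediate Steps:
$f = 1156$
$l{\left(k \right)} = 1$ ($l{\left(k \right)} = \frac{2 k}{2 k} = 2 k \frac{1}{2 k} = 1$)
$\frac{1}{1397749 - 2549266} - l{\left(f \right)} = \frac{1}{1397749 - 2549266} - 1 = \frac{1}{-1151517} - 1 = - \frac{1}{1151517} - 1 = - \frac{1151518}{1151517}$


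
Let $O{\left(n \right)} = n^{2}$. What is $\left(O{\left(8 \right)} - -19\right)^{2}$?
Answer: $6889$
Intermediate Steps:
$\left(O{\left(8 \right)} - -19\right)^{2} = \left(8^{2} - -19\right)^{2} = \left(64 + 19\right)^{2} = 83^{2} = 6889$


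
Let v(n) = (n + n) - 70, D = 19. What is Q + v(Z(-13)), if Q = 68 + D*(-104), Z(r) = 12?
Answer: -1954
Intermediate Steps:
Q = -1908 (Q = 68 + 19*(-104) = 68 - 1976 = -1908)
v(n) = -70 + 2*n (v(n) = 2*n - 70 = -70 + 2*n)
Q + v(Z(-13)) = -1908 + (-70 + 2*12) = -1908 + (-70 + 24) = -1908 - 46 = -1954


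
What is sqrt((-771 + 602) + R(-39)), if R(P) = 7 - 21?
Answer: I*sqrt(183) ≈ 13.528*I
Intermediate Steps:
R(P) = -14
sqrt((-771 + 602) + R(-39)) = sqrt((-771 + 602) - 14) = sqrt(-169 - 14) = sqrt(-183) = I*sqrt(183)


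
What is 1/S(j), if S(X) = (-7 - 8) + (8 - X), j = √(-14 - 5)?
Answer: I/(√19 - 7*I) ≈ -0.10294 + 0.064101*I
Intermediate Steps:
j = I*√19 (j = √(-19) = I*√19 ≈ 4.3589*I)
S(X) = -7 - X (S(X) = -15 + (8 - X) = -7 - X)
1/S(j) = 1/(-7 - I*√19)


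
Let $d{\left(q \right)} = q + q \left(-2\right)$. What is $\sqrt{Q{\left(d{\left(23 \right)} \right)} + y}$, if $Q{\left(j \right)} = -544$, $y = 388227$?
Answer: $\sqrt{387683} \approx 622.64$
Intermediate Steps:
$d{\left(q \right)} = - q$ ($d{\left(q \right)} = q - 2 q = - q$)
$\sqrt{Q{\left(d{\left(23 \right)} \right)} + y} = \sqrt{-544 + 388227} = \sqrt{387683}$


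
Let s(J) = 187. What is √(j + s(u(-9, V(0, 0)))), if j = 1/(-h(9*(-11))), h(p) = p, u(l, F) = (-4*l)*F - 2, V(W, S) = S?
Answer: √203654/33 ≈ 13.675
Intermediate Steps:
u(l, F) = -2 - 4*F*l (u(l, F) = -4*F*l - 2 = -2 - 4*F*l)
j = 1/99 (j = 1/(-9*(-11)) = 1/(-1*(-99)) = 1/99 ≈ 0.010101)
√(j + s(u(-9, V(0, 0)))) = √(1/99 + 187) = √(18514/99) = √203654/33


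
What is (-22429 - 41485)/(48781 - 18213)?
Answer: -31957/15284 ≈ -2.0909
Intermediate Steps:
(-22429 - 41485)/(48781 - 18213) = -63914/30568 = -63914*1/30568 = -31957/15284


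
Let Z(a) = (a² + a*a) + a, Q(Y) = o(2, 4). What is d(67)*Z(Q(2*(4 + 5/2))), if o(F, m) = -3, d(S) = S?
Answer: 1005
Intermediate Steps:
Q(Y) = -3
Z(a) = a + 2*a² (Z(a) = (a² + a²) + a = 2*a² + a = a + 2*a²)
d(67)*Z(Q(2*(4 + 5/2))) = 67*(-3*(1 + 2*(-3))) = 67*(-3*(1 - 6)) = 67*(-3*(-5)) = 67*15 = 1005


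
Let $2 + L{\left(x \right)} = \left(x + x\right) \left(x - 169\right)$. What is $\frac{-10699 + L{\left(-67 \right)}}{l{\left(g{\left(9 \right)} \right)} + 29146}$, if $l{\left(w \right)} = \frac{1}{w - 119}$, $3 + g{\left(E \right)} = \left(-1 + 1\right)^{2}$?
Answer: $\frac{364658}{507973} \approx 0.71787$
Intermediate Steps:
$g{\left(E \right)} = -3$ ($g{\left(E \right)} = -3 + \left(-1 + 1\right)^{2} = -3 + 0^{2} = -3 + 0 = -3$)
$l{\left(w \right)} = \frac{1}{-119 + w}$
$L{\left(x \right)} = -2 + 2 x \left(-169 + x\right)$ ($L{\left(x \right)} = -2 + \left(x + x\right) \left(x - 169\right) = -2 + 2 x \left(-169 + x\right)$)
$\frac{-10699 + L{\left(-67 \right)}}{l{\left(g{\left(9 \right)} \right)} + 29146} = \frac{-10699 - \left(-22644 - 8978\right)}{\frac{1}{-119 - 3} + 29146} = \frac{-10699 + \left(-2 + 22646 + 2 \cdot 4489\right)}{\frac{1}{-122} + 29146} = \frac{-10699 + \left(-2 + 22646 + 8978\right)}{- \frac{1}{122} + 29146} = \frac{-10699 + 31622}{\frac{3555811}{122}} = 20923 \cdot \frac{122}{3555811} = \frac{364658}{507973}$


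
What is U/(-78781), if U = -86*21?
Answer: 1806/78781 ≈ 0.022924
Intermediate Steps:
U = -1806
U/(-78781) = -1806/(-78781) = -1806*(-1/78781) = 1806/78781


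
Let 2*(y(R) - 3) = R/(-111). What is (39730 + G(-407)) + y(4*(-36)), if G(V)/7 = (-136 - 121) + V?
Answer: 1298169/37 ≈ 35086.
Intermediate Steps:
y(R) = 3 - R/222 (y(R) = 3 + (R/(-111))/2 = 3 + (R*(-1/111))/2 = 3 + (-R/111)/2 = 3 - R/222)
G(V) = -1799 + 7*V (G(V) = 7*((-136 - 121) + V) = 7*(-257 + V) = -1799 + 7*V)
(39730 + G(-407)) + y(4*(-36)) = (39730 + (-1799 + 7*(-407))) + (3 - 2*(-36)/111) = (39730 + (-1799 - 2849)) + (3 - 1/222*(-144)) = (39730 - 4648) + (3 + 24/37) = 35082 + 135/37 = 1298169/37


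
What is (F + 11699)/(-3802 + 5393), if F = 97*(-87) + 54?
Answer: 3314/1591 ≈ 2.0830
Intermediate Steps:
F = -8385 (F = -8439 + 54 = -8385)
(F + 11699)/(-3802 + 5393) = (-8385 + 11699)/(-3802 + 5393) = 3314/1591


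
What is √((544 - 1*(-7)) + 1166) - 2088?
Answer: -2088 + √1717 ≈ -2046.6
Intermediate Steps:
√((544 - 1*(-7)) + 1166) - 2088 = √((544 + 7) + 1166) - 2088 = √(551 + 1166) - 2088 = √1717 - 2088 = -2088 + √1717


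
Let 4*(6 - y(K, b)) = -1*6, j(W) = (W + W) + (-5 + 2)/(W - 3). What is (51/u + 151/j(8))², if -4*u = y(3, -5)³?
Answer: 652035255169/7503890625 ≈ 86.893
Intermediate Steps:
j(W) = -3/(-3 + W) + 2*W (j(W) = 2*W - 3/(-3 + W) = -3/(-3 + W) + 2*W)
y(K, b) = 15/2 (y(K, b) = 6 - (-1)*6/4 = 6 - ¼*(-6) = 6 + 3/2 = 15/2)
u = -3375/32 (u = -(15/2)³/4 = -¼*3375/8 = -3375/32 ≈ -105.47)
(51/u + 151/j(8))² = (51/(-3375/32) + 151/(((-3 - 6*8 + 2*8²)/(-3 + 8))))² = (51*(-32/3375) + 151/(((-3 - 48 + 2*64)/5)))² = (-544/1125 + 151/(((-3 - 48 + 128)/5)))² = (-544/1125 + 151/(((⅕)*77)))² = (-544/1125 + 151/(77/5))² = (-544/1125 + 151*(5/77))² = (-544/1125 + 755/77)² = (807487/86625)² = 652035255169/7503890625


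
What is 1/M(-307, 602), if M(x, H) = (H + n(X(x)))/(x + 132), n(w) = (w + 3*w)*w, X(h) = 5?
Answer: -175/702 ≈ -0.24929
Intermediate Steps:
n(w) = 4*w**2 (n(w) = (4*w)*w = 4*w**2)
M(x, H) = (100 + H)/(132 + x) (M(x, H) = (H + 4*5**2)/(x + 132) = (H + 4*25)/(132 + x) = (H + 100)/(132 + x) = (100 + H)/(132 + x))
1/M(-307, 602) = 1/((100 + 602)/(132 - 307)) = 1/(702/(-175)) = 1/(-1/175*702) = 1/(-702/175) = -175/702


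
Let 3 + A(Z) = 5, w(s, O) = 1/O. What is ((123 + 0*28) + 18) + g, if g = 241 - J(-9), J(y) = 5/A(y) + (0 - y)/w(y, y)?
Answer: 921/2 ≈ 460.50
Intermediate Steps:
A(Z) = 2 (A(Z) = -3 + 5 = 2)
J(y) = 5/2 - y**2 (J(y) = 5/2 + (0 - y)/(1/y) = 5*(1/2) + (-y)*y = 5/2 - y**2)
g = 639/2 (g = 241 - (5/2 - 1*(-9)**2) = 241 - (5/2 - 1*81) = 241 - (5/2 - 81) = 241 - 1*(-157/2) = 241 + 157/2 = 639/2 ≈ 319.50)
((123 + 0*28) + 18) + g = ((123 + 0*28) + 18) + 639/2 = ((123 + 0) + 18) + 639/2 = (123 + 18) + 639/2 = 141 + 639/2 = 921/2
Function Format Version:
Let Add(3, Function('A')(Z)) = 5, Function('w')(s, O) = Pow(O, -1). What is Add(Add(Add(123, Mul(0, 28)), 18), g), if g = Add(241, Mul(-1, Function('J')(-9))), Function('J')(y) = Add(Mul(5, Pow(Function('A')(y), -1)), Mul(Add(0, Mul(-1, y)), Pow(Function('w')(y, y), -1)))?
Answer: Rational(921, 2) ≈ 460.50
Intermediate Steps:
Function('A')(Z) = 2 (Function('A')(Z) = Add(-3, 5) = 2)
Function('J')(y) = Add(Rational(5, 2), Mul(-1, Pow(y, 2))) (Function('J')(y) = Add(Mul(5, Pow(2, -1)), Mul(Add(0, Mul(-1, y)), Pow(Pow(y, -1), -1))) = Add(Mul(5, Rational(1, 2)), Mul(Mul(-1, y), y)) = Add(Rational(5, 2), Mul(-1, Pow(y, 2))))
g = Rational(639, 2) (g = Add(241, Mul(-1, Add(Rational(5, 2), Mul(-1, Pow(-9, 2))))) = Add(241, Mul(-1, Add(Rational(5, 2), Mul(-1, 81)))) = Add(241, Mul(-1, Add(Rational(5, 2), -81))) = Add(241, Mul(-1, Rational(-157, 2))) = Add(241, Rational(157, 2)) = Rational(639, 2) ≈ 319.50)
Add(Add(Add(123, Mul(0, 28)), 18), g) = Add(Add(Add(123, Mul(0, 28)), 18), Rational(639, 2)) = Add(Add(Add(123, 0), 18), Rational(639, 2)) = Add(Add(123, 18), Rational(639, 2)) = Add(141, Rational(639, 2)) = Rational(921, 2)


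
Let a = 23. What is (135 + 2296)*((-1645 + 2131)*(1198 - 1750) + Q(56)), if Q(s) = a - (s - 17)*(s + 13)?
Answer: -658655140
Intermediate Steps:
Q(s) = 23 - (-17 + s)*(13 + s) (Q(s) = 23 - (s - 17)*(s + 13) = 23 - (-17 + s)*(13 + s))
(135 + 2296)*((-1645 + 2131)*(1198 - 1750) + Q(56)) = (135 + 2296)*((-1645 + 2131)*(1198 - 1750) + (244 - 1*56² + 4*56)) = 2431*(486*(-552) + (244 - 1*3136 + 224)) = 2431*(-268272 + (244 - 3136 + 224)) = 2431*(-268272 - 2668) = 2431*(-270940) = -658655140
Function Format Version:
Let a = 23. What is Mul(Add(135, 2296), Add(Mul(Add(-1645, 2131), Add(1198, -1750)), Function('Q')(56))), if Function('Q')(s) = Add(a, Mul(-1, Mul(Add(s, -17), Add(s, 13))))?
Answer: -658655140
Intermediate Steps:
Function('Q')(s) = Add(23, Mul(-1, Add(-17, s), Add(13, s))) (Function('Q')(s) = Add(23, Mul(-1, Mul(Add(s, -17), Add(s, 13)))) = Add(23, Mul(-1, Mul(Add(-17, s), Add(13, s)))) = Add(23, Mul(-1, Add(-17, s), Add(13, s))))
Mul(Add(135, 2296), Add(Mul(Add(-1645, 2131), Add(1198, -1750)), Function('Q')(56))) = Mul(Add(135, 2296), Add(Mul(Add(-1645, 2131), Add(1198, -1750)), Add(244, Mul(-1, Pow(56, 2)), Mul(4, 56)))) = Mul(2431, Add(Mul(486, -552), Add(244, Mul(-1, 3136), 224))) = Mul(2431, Add(-268272, Add(244, -3136, 224))) = Mul(2431, Add(-268272, -2668)) = Mul(2431, -270940) = -658655140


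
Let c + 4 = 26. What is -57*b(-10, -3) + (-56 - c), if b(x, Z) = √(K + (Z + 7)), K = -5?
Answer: -78 - 57*I ≈ -78.0 - 57.0*I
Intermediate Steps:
c = 22 (c = -4 + 26 = 22)
b(x, Z) = √(2 + Z) (b(x, Z) = √(-5 + (Z + 7)) = √(-5 + (7 + Z)) = √(2 + Z))
-57*b(-10, -3) + (-56 - c) = -57*√(2 - 3) + (-56 - 1*22) = -57*I + (-56 - 22) = -57*I - 78 = -78 - 57*I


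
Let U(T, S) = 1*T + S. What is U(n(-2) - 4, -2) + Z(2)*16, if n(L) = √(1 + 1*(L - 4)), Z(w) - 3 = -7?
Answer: -70 + I*√5 ≈ -70.0 + 2.2361*I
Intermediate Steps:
Z(w) = -4 (Z(w) = 3 - 7 = -4)
n(L) = √(-3 + L) (n(L) = √(1 + 1*(-4 + L)) = √(1 + (-4 + L)) = √(-3 + L))
U(T, S) = S + T (U(T, S) = T + S = S + T)
U(n(-2) - 4, -2) + Z(2)*16 = (-2 + (√(-3 - 2) - 4)) - 4*16 = (-2 + (√(-5) - 4)) - 64 = (-2 + (I*√5 - 4)) - 64 = (-2 + (-4 + I*√5)) - 64 = (-6 + I*√5) - 64 = -70 + I*√5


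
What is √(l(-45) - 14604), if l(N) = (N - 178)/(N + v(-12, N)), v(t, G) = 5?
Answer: I*√5839370/20 ≈ 120.82*I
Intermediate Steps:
l(N) = (-178 + N)/(5 + N) (l(N) = (N - 178)/(N + 5) = (-178 + N)/(5 + N))
√(l(-45) - 14604) = √((-178 - 45)/(5 - 45) - 14604) = √(-223/(-40) - 14604) = √(-1/40*(-223) - 14604) = √(223/40 - 14604) = √(-583937/40) = I*√5839370/20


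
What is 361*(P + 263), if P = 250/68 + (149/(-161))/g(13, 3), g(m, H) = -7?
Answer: 3690710575/38318 ≈ 96318.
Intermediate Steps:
P = 145941/38318 (P = 250/68 + (149/(-161))/(-7) = 250*(1/68) + (149*(-1/161))*(-⅐) = 125/34 - 149/161*(-⅐) = 125/34 + 149/1127 = 145941/38318 ≈ 3.8087)
361*(P + 263) = 361*(145941/38318 + 263) = 361*(10223575/38318) = 3690710575/38318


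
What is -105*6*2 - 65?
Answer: -1325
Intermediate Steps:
-105*6*2 - 65 = -1260 - 65 = -1325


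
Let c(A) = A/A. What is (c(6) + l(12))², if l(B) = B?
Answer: 169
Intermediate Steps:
c(A) = 1
(c(6) + l(12))² = (1 + 12)² = 13² = 169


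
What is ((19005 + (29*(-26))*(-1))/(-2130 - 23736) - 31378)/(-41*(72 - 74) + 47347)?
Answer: -811643107/1226798514 ≈ -0.66159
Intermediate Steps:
((19005 + (29*(-26))*(-1))/(-2130 - 23736) - 31378)/(-41*(72 - 74) + 47347) = ((19005 - 754*(-1))/(-25866) - 31378)/(-41*(-2) + 47347) = ((19005 + 754)*(-1/25866) - 31378)/(82 + 47347) = (19759*(-1/25866) - 31378)/47429 = (-19759/25866 - 31378)*(1/47429) = -811643107/25866*1/47429 = -811643107/1226798514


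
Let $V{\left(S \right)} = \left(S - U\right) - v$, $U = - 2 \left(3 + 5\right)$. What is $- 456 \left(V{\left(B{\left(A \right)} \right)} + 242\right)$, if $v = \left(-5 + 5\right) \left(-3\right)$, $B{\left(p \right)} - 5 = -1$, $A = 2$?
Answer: $-119472$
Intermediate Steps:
$B{\left(p \right)} = 4$ ($B{\left(p \right)} = 5 - 1 = 4$)
$U = -16$ ($U = \left(-2\right) 8 = -16$)
$v = 0$ ($v = 0 \left(-3\right) = 0$)
$V{\left(S \right)} = 16 + S$ ($V{\left(S \right)} = \left(S - -16\right) - 0 = \left(S + 16\right) + 0 = \left(16 + S\right) + 0 = 16 + S$)
$- 456 \left(V{\left(B{\left(A \right)} \right)} + 242\right) = - 456 \left(\left(16 + 4\right) + 242\right) = - 456 \left(20 + 242\right) = \left(-456\right) 262 = -119472$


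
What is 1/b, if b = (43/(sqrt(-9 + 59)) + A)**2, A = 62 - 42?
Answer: 1092450/329458801 - 430000*sqrt(2)/329458801 ≈ 0.0014701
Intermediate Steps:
A = 20
b = (20 + 43*sqrt(2)/10)**2 (b = (43/(sqrt(-9 + 59)) + 20)**2 = (43/(sqrt(50)) + 20)**2 = (43/((5*sqrt(2))) + 20)**2 = (43*(sqrt(2)/10) + 20)**2 = (43*sqrt(2)/10 + 20)**2 = (20 + 43*sqrt(2)/10)**2 ≈ 680.22)
1/b = 1/(21849/50 + 172*sqrt(2))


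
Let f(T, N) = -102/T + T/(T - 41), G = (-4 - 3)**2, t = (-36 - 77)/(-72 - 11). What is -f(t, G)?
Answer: 27865909/371770 ≈ 74.955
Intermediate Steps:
t = 113/83 (t = -113/(-83) = -113*(-1/83) = 113/83 ≈ 1.3614)
G = 49 (G = (-7)**2 = 49)
f(T, N) = -102/T + T/(-41 + T)
-f(t, G) = -(4182 + (113/83)**2 - 102*113/83)/(113/83*(-41 + 113/83)) = -83*(4182 + 12769/6889 - 11526/83)/(113*(-3290/83)) = -83*(-83)*27865909/(113*3290*6889) = -1*(-27865909/371770) = 27865909/371770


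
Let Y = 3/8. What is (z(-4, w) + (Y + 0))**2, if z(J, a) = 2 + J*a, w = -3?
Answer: 13225/64 ≈ 206.64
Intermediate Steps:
Y = 3/8 (Y = 3*(1/8) = 3/8 ≈ 0.37500)
(z(-4, w) + (Y + 0))**2 = ((2 - 4*(-3)) + (3/8 + 0))**2 = ((2 + 12) + 3/8)**2 = (14 + 3/8)**2 = (115/8)**2 = 13225/64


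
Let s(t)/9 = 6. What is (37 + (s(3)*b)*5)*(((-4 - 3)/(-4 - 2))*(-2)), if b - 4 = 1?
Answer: -9709/3 ≈ -3236.3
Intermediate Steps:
b = 5 (b = 4 + 1 = 5)
s(t) = 54 (s(t) = 9*6 = 54)
(37 + (s(3)*b)*5)*(((-4 - 3)/(-4 - 2))*(-2)) = (37 + (54*5)*5)*(((-4 - 3)/(-4 - 2))*(-2)) = (37 + 270*5)*(-7/(-6)*(-2)) = (37 + 1350)*(-7*(-1/6)*(-2)) = 1387*((7/6)*(-2)) = 1387*(-7/3) = -9709/3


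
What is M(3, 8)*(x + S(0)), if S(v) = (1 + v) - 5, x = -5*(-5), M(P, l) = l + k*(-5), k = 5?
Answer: -357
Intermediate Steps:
M(P, l) = -25 + l (M(P, l) = l + 5*(-5) = l - 25 = -25 + l)
x = 25
S(v) = -4 + v
M(3, 8)*(x + S(0)) = (-25 + 8)*(25 + (-4 + 0)) = -17*(25 - 4) = -17*21 = -357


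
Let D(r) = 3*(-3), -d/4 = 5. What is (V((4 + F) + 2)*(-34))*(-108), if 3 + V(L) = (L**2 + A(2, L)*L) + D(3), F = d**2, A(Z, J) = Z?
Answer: 608215392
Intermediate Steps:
d = -20 (d = -4*5 = -20)
F = 400 (F = (-20)**2 = 400)
D(r) = -9
V(L) = -12 + L**2 + 2*L (V(L) = -3 + ((L**2 + 2*L) - 9) = -3 + (-9 + L**2 + 2*L) = -12 + L**2 + 2*L)
(V((4 + F) + 2)*(-34))*(-108) = ((-12 + ((4 + 400) + 2)**2 + 2*((4 + 400) + 2))*(-34))*(-108) = ((-12 + (404 + 2)**2 + 2*(404 + 2))*(-34))*(-108) = ((-12 + 406**2 + 2*406)*(-34))*(-108) = ((-12 + 164836 + 812)*(-34))*(-108) = (165636*(-34))*(-108) = -5631624*(-108) = 608215392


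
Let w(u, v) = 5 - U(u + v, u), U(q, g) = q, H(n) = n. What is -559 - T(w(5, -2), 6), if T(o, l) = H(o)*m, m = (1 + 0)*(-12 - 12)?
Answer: -511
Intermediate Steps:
m = -24 (m = 1*(-24) = -24)
w(u, v) = 5 - u - v (w(u, v) = 5 - (u + v) = 5 + (-u - v) = 5 - u - v)
T(o, l) = -24*o (T(o, l) = o*(-24) = -24*o)
-559 - T(w(5, -2), 6) = -559 - (-24)*(5 - 1*5 - 1*(-2)) = -559 - (-24)*(5 - 5 + 2) = -559 - (-24)*2 = -559 - 1*(-48) = -559 + 48 = -511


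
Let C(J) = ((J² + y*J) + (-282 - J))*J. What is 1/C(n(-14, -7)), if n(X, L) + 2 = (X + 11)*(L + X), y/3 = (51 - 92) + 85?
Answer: 1/697230 ≈ 1.4342e-6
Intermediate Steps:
y = 132 (y = 3*((51 - 92) + 85) = 3*(-41 + 85) = 3*44 = 132)
n(X, L) = -2 + (11 + X)*(L + X) (n(X, L) = -2 + (X + 11)*(L + X) = -2 + (11 + X)*(L + X))
C(J) = J*(-282 + J² + 131*J) (C(J) = ((J² + 132*J) + (-282 - J))*J = (-282 + J² + 131*J)*J = J*(-282 + J² + 131*J))
1/C(n(-14, -7)) = 1/((-2 + (-14)² + 11*(-7) + 11*(-14) - 7*(-14))*(-282 + (-2 + (-14)² + 11*(-7) + 11*(-14) - 7*(-14))² + 131*(-2 + (-14)² + 11*(-7) + 11*(-14) - 7*(-14)))) = 1/((-2 + 196 - 77 - 154 + 98)*(-282 + (-2 + 196 - 77 - 154 + 98)² + 131*(-2 + 196 - 77 - 154 + 98))) = 1/(61*(-282 + 61² + 131*61)) = 1/(61*(-282 + 3721 + 7991)) = 1/(61*11430) = 1/697230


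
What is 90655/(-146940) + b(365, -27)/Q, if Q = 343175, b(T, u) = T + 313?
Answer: -6202180861/10085226900 ≈ -0.61498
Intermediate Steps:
b(T, u) = 313 + T
90655/(-146940) + b(365, -27)/Q = 90655/(-146940) + (313 + 365)/343175 = 90655*(-1/146940) + 678*(1/343175) = -18131/29388 + 678/343175 = -6202180861/10085226900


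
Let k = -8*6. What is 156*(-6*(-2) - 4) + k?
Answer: 1200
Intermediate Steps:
k = -48
156*(-6*(-2) - 4) + k = 156*(-6*(-2) - 4) - 48 = 156*(12 - 4) - 48 = 156*8 - 48 = 1248 - 48 = 1200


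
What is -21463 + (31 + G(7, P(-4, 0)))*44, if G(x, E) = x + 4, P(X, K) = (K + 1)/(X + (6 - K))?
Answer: -19615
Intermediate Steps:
P(X, K) = (1 + K)/(6 + X - K)
G(x, E) = 4 + x
-21463 + (31 + G(7, P(-4, 0)))*44 = -21463 + (31 + (4 + 7))*44 = -21463 + (31 + 11)*44 = -21463 + 42*44 = -21463 + 1848 = -19615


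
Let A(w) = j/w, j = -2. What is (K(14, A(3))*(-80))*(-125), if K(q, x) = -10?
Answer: -100000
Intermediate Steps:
A(w) = -2/w
(K(14, A(3))*(-80))*(-125) = -10*(-80)*(-125) = 800*(-125) = -100000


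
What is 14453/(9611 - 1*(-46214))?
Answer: 14453/55825 ≈ 0.25890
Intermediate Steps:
14453/(9611 - 1*(-46214)) = 14453/(9611 + 46214) = 14453/55825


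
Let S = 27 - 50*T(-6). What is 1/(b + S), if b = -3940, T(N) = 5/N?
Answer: -3/11614 ≈ -0.00025831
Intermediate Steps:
S = 206/3 (S = 27 - 250/(-6) = 27 - 250*(-1)/6 = 27 - 50*(-⅚) = 27 + 125/3 = 206/3 ≈ 68.667)
1/(b + S) = 1/(-3940 + 206/3) = 1/(-11614/3) = -3/11614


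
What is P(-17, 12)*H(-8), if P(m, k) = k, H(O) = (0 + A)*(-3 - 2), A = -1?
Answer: 60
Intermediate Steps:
H(O) = 5 (H(O) = (0 - 1)*(-3 - 2) = -1*(-5) = 5)
P(-17, 12)*H(-8) = 12*5 = 60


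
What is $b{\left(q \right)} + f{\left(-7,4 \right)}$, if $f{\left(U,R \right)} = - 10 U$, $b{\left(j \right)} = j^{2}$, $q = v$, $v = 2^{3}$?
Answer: $134$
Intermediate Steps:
$v = 8$
$q = 8$
$b{\left(q \right)} + f{\left(-7,4 \right)} = 8^{2} - -70 = 64 + 70 = 134$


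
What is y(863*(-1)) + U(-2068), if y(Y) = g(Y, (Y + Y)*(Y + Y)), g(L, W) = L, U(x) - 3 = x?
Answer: -2928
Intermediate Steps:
U(x) = 3 + x
y(Y) = Y
y(863*(-1)) + U(-2068) = 863*(-1) + (3 - 2068) = -863 - 2065 = -2928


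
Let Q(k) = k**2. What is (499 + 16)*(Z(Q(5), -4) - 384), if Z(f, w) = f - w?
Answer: -182825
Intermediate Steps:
(499 + 16)*(Z(Q(5), -4) - 384) = (499 + 16)*((5**2 - 1*(-4)) - 384) = 515*((25 + 4) - 384) = 515*(29 - 384) = 515*(-355) = -182825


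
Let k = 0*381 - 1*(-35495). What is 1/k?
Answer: 1/35495 ≈ 2.8173e-5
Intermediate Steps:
k = 35495 (k = 0 + 35495 = 35495)
1/k = 1/35495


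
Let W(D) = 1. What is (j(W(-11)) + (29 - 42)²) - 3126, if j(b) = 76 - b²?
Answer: -2882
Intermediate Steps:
(j(W(-11)) + (29 - 42)²) - 3126 = ((76 - 1*1²) + (29 - 42)²) - 3126 = ((76 - 1*1) + (-13)²) - 3126 = ((76 - 1) + 169) - 3126 = (75 + 169) - 3126 = 244 - 3126 = -2882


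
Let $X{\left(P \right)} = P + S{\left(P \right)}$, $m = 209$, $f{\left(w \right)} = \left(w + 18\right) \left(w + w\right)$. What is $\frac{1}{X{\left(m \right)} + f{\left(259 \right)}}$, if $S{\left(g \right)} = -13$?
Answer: $\frac{1}{143682} \approx 6.9598 \cdot 10^{-6}$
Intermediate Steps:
$f{\left(w \right)} = 2 w \left(18 + w\right)$ ($f{\left(w \right)} = \left(18 + w\right) 2 w = 2 w \left(18 + w\right)$)
$X{\left(P \right)} = -13 + P$ ($X{\left(P \right)} = P - 13 = -13 + P$)
$\frac{1}{X{\left(m \right)} + f{\left(259 \right)}} = \frac{1}{\left(-13 + 209\right) + 2 \cdot 259 \left(18 + 259\right)} = \frac{1}{196 + 2 \cdot 259 \cdot 277} = \frac{1}{196 + 143486} = \frac{1}{143682}$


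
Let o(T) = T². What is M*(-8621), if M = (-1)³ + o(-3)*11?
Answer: -844858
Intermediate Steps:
M = 98 (M = (-1)³ + (-3)²*11 = -1 + 9*11 = -1 + 99 = 98)
M*(-8621) = 98*(-8621) = -844858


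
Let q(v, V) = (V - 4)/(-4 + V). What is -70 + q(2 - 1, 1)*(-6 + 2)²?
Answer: -54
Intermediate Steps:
q(v, V) = 1 (q(v, V) = (-4 + V)/(-4 + V) = 1)
-70 + q(2 - 1, 1)*(-6 + 2)² = -70 + 1*(-6 + 2)² = -70 + 1*(-4)² = -70 + 1*16 = -70 + 16 = -54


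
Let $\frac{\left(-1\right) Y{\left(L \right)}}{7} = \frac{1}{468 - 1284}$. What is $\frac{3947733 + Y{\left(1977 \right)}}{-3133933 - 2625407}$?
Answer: $- \frac{644270027}{939924288} \approx -0.68545$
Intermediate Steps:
$Y{\left(L \right)} = \frac{7}{816}$ ($Y{\left(L \right)} = - \frac{7}{468 - 1284} = - \frac{7}{-816} = \left(-7\right) \left(- \frac{1}{816}\right) = \frac{7}{816}$)
$\frac{3947733 + Y{\left(1977 \right)}}{-3133933 - 2625407} = \frac{3947733 + \frac{7}{816}}{-3133933 - 2625407} = \frac{3221350135}{816 \left(-5759340\right)} = \frac{3221350135}{816} \left(- \frac{1}{5759340}\right) = - \frac{644270027}{939924288}$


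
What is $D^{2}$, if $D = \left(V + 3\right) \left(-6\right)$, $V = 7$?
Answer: $3600$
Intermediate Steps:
$D = -60$ ($D = \left(7 + 3\right) \left(-6\right) = 10 \left(-6\right) = -60$)
$D^{2} = \left(-60\right)^{2} = 3600$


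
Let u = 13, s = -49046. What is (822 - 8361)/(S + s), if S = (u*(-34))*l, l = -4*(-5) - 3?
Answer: 1077/8080 ≈ 0.13329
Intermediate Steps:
l = 17 (l = 20 - 3 = 17)
S = -7514 (S = (13*(-34))*17 = -442*17 = -7514)
(822 - 8361)/(S + s) = (822 - 8361)/(-7514 - 49046) = -7539/(-56560) = -7539*(-1/56560) = 1077/8080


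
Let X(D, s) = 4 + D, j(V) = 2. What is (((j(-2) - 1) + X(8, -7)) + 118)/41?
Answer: 131/41 ≈ 3.1951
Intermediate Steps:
(((j(-2) - 1) + X(8, -7)) + 118)/41 = (((2 - 1) + (4 + 8)) + 118)/41 = ((1 + 12) + 118)*(1/41) = (13 + 118)*(1/41) = 131*(1/41) = 131/41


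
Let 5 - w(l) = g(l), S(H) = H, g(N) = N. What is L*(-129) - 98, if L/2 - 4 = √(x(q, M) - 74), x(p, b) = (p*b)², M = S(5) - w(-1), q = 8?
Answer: -1130 - 258*I*√10 ≈ -1130.0 - 815.87*I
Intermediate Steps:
w(l) = 5 - l
M = -1 (M = 5 - (5 - 1*(-1)) = 5 - (5 + 1) = 5 - 1*6 = 5 - 6 = -1)
x(p, b) = b²*p² (x(p, b) = (b*p)² = b²*p²)
L = 8 + 2*I*√10 (L = 8 + 2*√((-1)²*8² - 74) = 8 + 2*√(1*64 - 74) = 8 + 2*√(64 - 74) = 8 + 2*√(-10) = 8 + 2*(I*√10) = 8 + 2*I*√10 ≈ 8.0 + 6.3246*I)
L*(-129) - 98 = (8 + 2*I*√10)*(-129) - 98 = (-1032 - 258*I*√10) - 98 = -1130 - 258*I*√10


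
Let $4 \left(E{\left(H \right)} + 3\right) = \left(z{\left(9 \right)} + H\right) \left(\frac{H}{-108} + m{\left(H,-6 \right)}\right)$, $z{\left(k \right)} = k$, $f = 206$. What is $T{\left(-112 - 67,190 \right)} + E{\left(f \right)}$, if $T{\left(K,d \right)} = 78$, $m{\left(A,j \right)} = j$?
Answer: $- \frac{75605}{216} \approx -350.02$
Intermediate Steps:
$E{\left(H \right)} = -3 + \frac{\left(-6 - \frac{H}{108}\right) \left(9 + H\right)}{4}$ ($E{\left(H \right)} = -3 + \frac{\left(9 + H\right) \left(\frac{H}{-108} - 6\right)}{4} = -3 + \frac{\left(9 + H\right) \left(H \left(- \frac{1}{108}\right) - 6\right)}{4} = -3 + \frac{\left(9 + H\right) \left(- \frac{H}{108} - 6\right)}{4} = -3 + \frac{\left(9 + H\right) \left(-6 - \frac{H}{108}\right)}{4} = -3 + \frac{\left(-6 - \frac{H}{108}\right) \left(9 + H\right)}{4}$)
$T{\left(-112 - 67,190 \right)} + E{\left(f \right)} = 78 - \left(\frac{7915}{24} + \frac{10609}{108}\right) = 78 - \frac{92453}{216} = - \frac{75605}{216}$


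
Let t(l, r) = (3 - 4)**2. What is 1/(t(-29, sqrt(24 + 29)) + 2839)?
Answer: 1/2840 ≈ 0.00035211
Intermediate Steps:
t(l, r) = 1 (t(l, r) = (-1)**2 = 1)
1/(t(-29, sqrt(24 + 29)) + 2839) = 1/(1 + 2839) = 1/2840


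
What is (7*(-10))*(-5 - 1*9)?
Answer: 980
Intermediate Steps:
(7*(-10))*(-5 - 1*9) = -70*(-5 - 9) = -70*(-14) = 980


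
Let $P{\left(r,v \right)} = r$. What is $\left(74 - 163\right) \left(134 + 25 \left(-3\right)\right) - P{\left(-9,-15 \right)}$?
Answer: $-5242$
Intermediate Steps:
$\left(74 - 163\right) \left(134 + 25 \left(-3\right)\right) - P{\left(-9,-15 \right)} = \left(74 - 163\right) \left(134 + 25 \left(-3\right)\right) - -9 = \left(74 - 163\right) \left(134 - 75\right) + 9 = \left(-89\right) 59 + 9 = -5251 + 9 = -5242$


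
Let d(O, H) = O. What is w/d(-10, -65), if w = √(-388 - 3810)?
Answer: -I*√4198/10 ≈ -6.4792*I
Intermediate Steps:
w = I*√4198 (w = √(-4198) = I*√4198 ≈ 64.792*I)
w/d(-10, -65) = (I*√4198)/(-10) = (I*√4198)*(-⅒) = -I*√4198/10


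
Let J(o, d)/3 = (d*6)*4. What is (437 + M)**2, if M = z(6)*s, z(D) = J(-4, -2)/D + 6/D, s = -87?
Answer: 5943844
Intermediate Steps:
J(o, d) = 72*d (J(o, d) = 3*((d*6)*4) = 3*((6*d)*4) = 3*(24*d) = 72*d)
z(D) = -138/D (z(D) = (72*(-2))/D + 6/D = -144/D + 6/D = -138/D)
M = 2001 (M = -138/6*(-87) = -138*1/6*(-87) = -23*(-87) = 2001)
(437 + M)**2 = (437 + 2001)**2 = 2438**2 = 5943844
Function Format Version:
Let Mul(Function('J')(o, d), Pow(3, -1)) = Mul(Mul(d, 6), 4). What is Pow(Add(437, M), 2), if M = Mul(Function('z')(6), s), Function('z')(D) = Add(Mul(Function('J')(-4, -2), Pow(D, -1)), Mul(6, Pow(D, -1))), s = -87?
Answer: 5943844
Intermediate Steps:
Function('J')(o, d) = Mul(72, d) (Function('J')(o, d) = Mul(3, Mul(Mul(d, 6), 4)) = Mul(3, Mul(Mul(6, d), 4)) = Mul(3, Mul(24, d)) = Mul(72, d))
Function('z')(D) = Mul(-138, Pow(D, -1)) (Function('z')(D) = Add(Mul(Mul(72, -2), Pow(D, -1)), Mul(6, Pow(D, -1))) = Add(Mul(-144, Pow(D, -1)), Mul(6, Pow(D, -1))) = Mul(-138, Pow(D, -1)))
M = 2001 (M = Mul(Mul(-138, Pow(6, -1)), -87) = Mul(Mul(-138, Rational(1, 6)), -87) = Mul(-23, -87) = 2001)
Pow(Add(437, M), 2) = Pow(Add(437, 2001), 2) = Pow(2438, 2) = 5943844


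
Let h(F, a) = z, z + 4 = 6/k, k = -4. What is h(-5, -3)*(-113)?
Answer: 1243/2 ≈ 621.50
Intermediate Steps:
z = -11/2 (z = -4 + 6/(-4) = -4 + 6*(-1/4) = -4 - 3/2 = -11/2 ≈ -5.5000)
h(F, a) = -11/2
h(-5, -3)*(-113) = -11/2*(-113) = 1243/2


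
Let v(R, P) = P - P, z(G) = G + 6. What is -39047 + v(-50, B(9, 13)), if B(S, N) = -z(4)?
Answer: -39047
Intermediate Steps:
z(G) = 6 + G
B(S, N) = -10 (B(S, N) = -(6 + 4) = -1*10 = -10)
v(R, P) = 0
-39047 + v(-50, B(9, 13)) = -39047 + 0 = -39047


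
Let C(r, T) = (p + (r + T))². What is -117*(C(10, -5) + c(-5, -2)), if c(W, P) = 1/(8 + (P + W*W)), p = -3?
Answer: -14625/31 ≈ -471.77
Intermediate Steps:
C(r, T) = (-3 + T + r)² (C(r, T) = (-3 + (r + T))² = (-3 + (T + r))² = (-3 + T + r)²)
c(W, P) = 1/(8 + P + W²) (c(W, P) = 1/(8 + (P + W²)) = 1/(8 + P + W²))
-117*(C(10, -5) + c(-5, -2)) = -117*((-3 - 5 + 10)² + 1/(8 - 2 + (-5)²)) = -117*(2² + 1/(8 - 2 + 25)) = -117*(4 + 1/31) = -117*125/31 = -14625/31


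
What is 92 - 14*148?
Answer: -1980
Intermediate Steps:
92 - 14*148 = 92 - 2072 = -1980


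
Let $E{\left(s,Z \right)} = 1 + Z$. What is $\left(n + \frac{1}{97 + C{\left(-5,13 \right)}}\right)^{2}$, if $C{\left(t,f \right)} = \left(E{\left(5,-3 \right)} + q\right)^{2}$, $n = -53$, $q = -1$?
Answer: $\frac{31550689}{11236} \approx 2808.0$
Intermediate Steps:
$C{\left(t,f \right)} = 9$ ($C{\left(t,f \right)} = \left(\left(1 - 3\right) - 1\right)^{2} = \left(-2 - 1\right)^{2} = \left(-3\right)^{2} = 9$)
$\left(n + \frac{1}{97 + C{\left(-5,13 \right)}}\right)^{2} = \left(-53 + \frac{1}{97 + 9}\right)^{2} = \left(-53 + \frac{1}{106}\right)^{2} = \left(- \frac{5617}{106}\right)^{2} = \frac{31550689}{11236}$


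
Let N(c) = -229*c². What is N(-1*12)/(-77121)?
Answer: 3664/8569 ≈ 0.42759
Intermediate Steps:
N(-1*12)/(-77121) = -229*(-1*12)²/(-77121) = -229*(-12)²*(-1/77121) = -229*144*(-1/77121) = -32976*(-1/77121) = 3664/8569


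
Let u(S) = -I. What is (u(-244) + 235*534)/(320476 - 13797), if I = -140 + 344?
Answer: 6594/16141 ≈ 0.40852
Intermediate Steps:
I = 204
u(S) = -204 (u(S) = -1*204 = -204)
(u(-244) + 235*534)/(320476 - 13797) = (-204 + 235*534)/(320476 - 13797) = (-204 + 125490)/306679 = 125286*(1/306679) = 6594/16141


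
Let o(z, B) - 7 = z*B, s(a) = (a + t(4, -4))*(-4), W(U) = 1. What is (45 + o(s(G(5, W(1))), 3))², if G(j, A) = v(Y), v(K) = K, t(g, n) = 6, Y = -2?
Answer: 16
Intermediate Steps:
G(j, A) = -2
s(a) = -24 - 4*a (s(a) = (a + 6)*(-4) = (6 + a)*(-4) = -24 - 4*a)
o(z, B) = 7 + B*z (o(z, B) = 7 + z*B = 7 + B*z)
(45 + o(s(G(5, W(1))), 3))² = (45 + (7 + 3*(-24 - 4*(-2))))² = (45 + (7 + 3*(-24 + 8)))² = (45 + (7 + 3*(-16)))² = (45 + (7 - 48))² = (45 - 41)² = 4² = 16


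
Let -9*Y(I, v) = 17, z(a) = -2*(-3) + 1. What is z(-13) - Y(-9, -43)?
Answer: 80/9 ≈ 8.8889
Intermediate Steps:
z(a) = 7 (z(a) = 6 + 1 = 7)
Y(I, v) = -17/9 (Y(I, v) = -⅑*17 = -17/9)
z(-13) - Y(-9, -43) = 7 - 1*(-17/9) = 7 + 17/9 = 80/9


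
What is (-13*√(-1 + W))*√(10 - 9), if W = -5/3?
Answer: -26*I*√6/3 ≈ -21.229*I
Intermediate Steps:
W = -5/3 (W = -5*⅓ = -5/3 ≈ -1.6667)
(-13*√(-1 + W))*√(10 - 9) = (-13*√(-1 - 5/3))*√(10 - 9) = (-26*I*√6/3)*√1 = -26*I*√6/3*1 = -26*I*√6/3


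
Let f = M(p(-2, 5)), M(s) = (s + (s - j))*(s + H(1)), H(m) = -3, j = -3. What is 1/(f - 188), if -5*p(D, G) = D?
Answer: -25/4947 ≈ -0.0050536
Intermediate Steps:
p(D, G) = -D/5
M(s) = (-3 + s)*(3 + 2*s) (M(s) = (s + (s - 1*(-3)))*(s - 3) = (s + (s + 3))*(-3 + s) = (s + (3 + s))*(-3 + s) = (3 + 2*s)*(-3 + s) = (-3 + s)*(3 + 2*s))
f = -247/25 (f = -9 - (-3)*(-2)/5 + 2*(-⅕*(-2))² = -9 - 3*⅖ + 2*(⅖)² = -9 - 6/5 + 2*(4/25) = -9 - 6/5 + 8/25 = -247/25 ≈ -9.8800)
1/(f - 188) = 1/(-247/25 - 188) = 1/(-4947/25) = -25/4947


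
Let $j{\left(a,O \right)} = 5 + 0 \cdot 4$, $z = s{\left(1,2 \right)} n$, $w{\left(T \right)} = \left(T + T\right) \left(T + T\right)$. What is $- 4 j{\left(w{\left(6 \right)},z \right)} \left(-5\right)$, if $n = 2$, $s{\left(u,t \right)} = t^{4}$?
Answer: $100$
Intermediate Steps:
$w{\left(T \right)} = 4 T^{2}$ ($w{\left(T \right)} = 2 T 2 T = 4 T^{2}$)
$z = 32$ ($z = 2^{4} \cdot 2 = 16 \cdot 2 = 32$)
$j{\left(a,O \right)} = 5$ ($j{\left(a,O \right)} = 5 + 0 = 5$)
$- 4 j{\left(w{\left(6 \right)},z \right)} \left(-5\right) = \left(-4\right) 5 \left(-5\right) = \left(-20\right) \left(-5\right) = 100$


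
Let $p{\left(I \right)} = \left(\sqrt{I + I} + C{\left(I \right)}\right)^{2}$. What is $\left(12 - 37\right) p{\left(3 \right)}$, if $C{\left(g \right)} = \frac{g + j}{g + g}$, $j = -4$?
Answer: $- \frac{5425}{36} + \frac{25 \sqrt{6}}{3} \approx -130.28$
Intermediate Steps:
$C{\left(g \right)} = \frac{-4 + g}{2 g}$ ($C{\left(g \right)} = \frac{g - 4}{g + g} = \frac{-4 + g}{2 g}$)
$p{\left(I \right)} = \left(\sqrt{2} \sqrt{I} + \frac{-4 + I}{2 I}\right)^{2}$ ($p{\left(I \right)} = \left(\sqrt{I + I} + \frac{-4 + I}{2 I}\right)^{2} = \left(\sqrt{2 I} + \frac{-4 + I}{2 I}\right)^{2} = \left(\sqrt{2} \sqrt{I} + \frac{-4 + I}{2 I}\right)^{2}$)
$\left(12 - 37\right) p{\left(3 \right)} = \left(12 - 37\right) \frac{\left(-4 + 3 + 2 \sqrt{2} \cdot 3^{\frac{3}{2}}\right)^{2}}{4 \cdot 9} = - 25 \cdot \frac{1}{4} \cdot \frac{1}{9} \left(-4 + 3 + 2 \sqrt{2} \cdot 3 \sqrt{3}\right)^{2} = - 25 \cdot \frac{1}{4} \cdot \frac{1}{9} \left(-4 + 3 + 6 \sqrt{6}\right)^{2} = - 25 \cdot \frac{1}{4} \cdot \frac{1}{9} \left(-1 + 6 \sqrt{6}\right)^{2} = - 25 \frac{\left(-1 + 6 \sqrt{6}\right)^{2}}{36} = - \frac{25 \left(-1 + 6 \sqrt{6}\right)^{2}}{36}$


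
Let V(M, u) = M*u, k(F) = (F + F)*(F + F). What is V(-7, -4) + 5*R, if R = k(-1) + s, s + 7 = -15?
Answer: -62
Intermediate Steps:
s = -22 (s = -7 - 15 = -22)
k(F) = 4*F**2 (k(F) = (2*F)*(2*F) = 4*F**2)
R = -18 (R = 4*(-1)**2 - 22 = 4*1 - 22 = 4 - 22 = -18)
V(-7, -4) + 5*R = -7*(-4) + 5*(-18) = 28 - 90 = -62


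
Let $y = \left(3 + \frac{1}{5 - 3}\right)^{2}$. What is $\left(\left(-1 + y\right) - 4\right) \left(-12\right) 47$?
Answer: $-4089$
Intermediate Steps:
$y = \frac{49}{4}$ ($y = \left(3 + \frac{1}{2}\right)^{2} = \left(\frac{7}{2}\right)^{2} = \frac{49}{4} \approx 12.25$)
$\left(\left(-1 + y\right) - 4\right) \left(-12\right) 47 = \left(\left(-1 + \frac{49}{4}\right) - 4\right) \left(-12\right) 47 = \left(\frac{45}{4} - 4\right) \left(-12\right) 47 = \frac{29}{4} \left(-12\right) 47 = \left(-87\right) 47 = -4089$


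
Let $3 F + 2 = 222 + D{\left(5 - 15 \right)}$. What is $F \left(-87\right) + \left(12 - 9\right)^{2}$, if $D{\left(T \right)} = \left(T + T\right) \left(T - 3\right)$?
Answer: $-13911$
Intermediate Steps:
$D{\left(T \right)} = 2 T \left(-3 + T\right)$
$F = 160$ ($F = - \frac{2}{3} + \frac{222 + 2 \left(5 - 15\right) \left(-3 + \left(5 - 15\right)\right)}{3} = - \frac{2}{3} + \frac{222 + 2 \left(-10\right) \left(-3 - 10\right)}{3} = - \frac{2}{3} + \frac{222 + 2 \left(-10\right) \left(-13\right)}{3} = - \frac{2}{3} + \frac{222 + 260}{3} = - \frac{2}{3} + \frac{1}{3} \cdot 482 = - \frac{2}{3} + \frac{482}{3} = 160$)
$F \left(-87\right) + \left(12 - 9\right)^{2} = 160 \left(-87\right) + \left(12 - 9\right)^{2} = -13920 + 3^{2} = -13920 + 9 = -13911$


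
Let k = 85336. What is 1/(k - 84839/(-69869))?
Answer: 69869/5962425823 ≈ 1.1718e-5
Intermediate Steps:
1/(k - 84839/(-69869)) = 1/(85336 - 84839/(-69869)) = 1/(85336 - 84839*(-1/69869)) = 1/(85336 + 84839/69869) = 1/(5962425823/69869) = 69869/5962425823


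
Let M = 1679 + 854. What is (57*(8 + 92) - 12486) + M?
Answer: -4253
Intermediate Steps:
M = 2533
(57*(8 + 92) - 12486) + M = (57*(8 + 92) - 12486) + 2533 = (57*100 - 12486) + 2533 = (5700 - 12486) + 2533 = -6786 + 2533 = -4253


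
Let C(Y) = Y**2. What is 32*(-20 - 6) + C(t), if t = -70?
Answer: 4068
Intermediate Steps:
32*(-20 - 6) + C(t) = 32*(-20 - 6) + (-70)**2 = 32*(-26) + 4900 = -832 + 4900 = 4068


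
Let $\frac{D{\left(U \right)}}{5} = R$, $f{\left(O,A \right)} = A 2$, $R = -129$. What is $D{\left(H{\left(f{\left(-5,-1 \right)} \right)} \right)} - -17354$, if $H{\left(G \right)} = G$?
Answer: $16709$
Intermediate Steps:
$f{\left(O,A \right)} = 2 A$
$D{\left(U \right)} = -645$ ($D{\left(U \right)} = 5 \left(-129\right) = -645$)
$D{\left(H{\left(f{\left(-5,-1 \right)} \right)} \right)} - -17354 = -645 - -17354 = -645 + 17354 = 16709$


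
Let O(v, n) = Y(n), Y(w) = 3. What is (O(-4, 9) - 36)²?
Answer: 1089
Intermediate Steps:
O(v, n) = 3
(O(-4, 9) - 36)² = (3 - 36)² = (-33)² = 1089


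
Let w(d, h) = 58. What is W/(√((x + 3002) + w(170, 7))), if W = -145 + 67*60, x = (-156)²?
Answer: 3875*√761/4566 ≈ 23.411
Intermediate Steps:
x = 24336
W = 3875 (W = -145 + 4020 = 3875)
W/(√((x + 3002) + w(170, 7))) = 3875/(√((24336 + 3002) + 58)) = 3875/(√(27338 + 58)) = 3875/(√27396) = 3875/((6*√761)) = 3875*(√761/4566) = 3875*√761/4566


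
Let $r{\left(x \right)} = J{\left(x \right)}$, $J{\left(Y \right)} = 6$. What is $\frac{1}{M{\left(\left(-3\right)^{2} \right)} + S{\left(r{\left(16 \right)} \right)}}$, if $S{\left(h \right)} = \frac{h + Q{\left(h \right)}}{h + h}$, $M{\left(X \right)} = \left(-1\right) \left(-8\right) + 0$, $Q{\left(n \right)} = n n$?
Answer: $\frac{2}{23} \approx 0.086957$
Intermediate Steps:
$Q{\left(n \right)} = n^{2}$
$r{\left(x \right)} = 6$
$M{\left(X \right)} = 8$ ($M{\left(X \right)} = 8 + 0 = 8$)
$S{\left(h \right)} = \frac{h + h^{2}}{2 h}$ ($S{\left(h \right)} = \frac{h + h^{2}}{h + h} = \frac{h + h^{2}}{2 h}$)
$\frac{1}{M{\left(\left(-3\right)^{2} \right)} + S{\left(r{\left(16 \right)} \right)}} = \frac{1}{8 + \left(\frac{1}{2} + \frac{1}{2} \cdot 6\right)} = \frac{1}{8 + \left(\frac{1}{2} + 3\right)} = \frac{1}{8 + \frac{7}{2}} = \frac{1}{\frac{23}{2}} = \frac{2}{23}$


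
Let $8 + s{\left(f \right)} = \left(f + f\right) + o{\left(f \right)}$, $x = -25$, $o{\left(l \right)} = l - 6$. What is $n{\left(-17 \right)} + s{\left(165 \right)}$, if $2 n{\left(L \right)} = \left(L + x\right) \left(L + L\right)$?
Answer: $1195$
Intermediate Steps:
$o{\left(l \right)} = -6 + l$
$s{\left(f \right)} = -14 + 3 f$ ($s{\left(f \right)} = -8 + \left(\left(f + f\right) + \left(-6 + f\right)\right) = -8 + \left(2 f + \left(-6 + f\right)\right) = -8 + \left(-6 + 3 f\right) = -14 + 3 f$)
$n{\left(L \right)} = L \left(-25 + L\right)$ ($n{\left(L \right)} = \frac{\left(L - 25\right) \left(L + L\right)}{2} = \frac{\left(-25 + L\right) 2 L}{2} = \frac{2 L \left(-25 + L\right)}{2} = L \left(-25 + L\right)$)
$n{\left(-17 \right)} + s{\left(165 \right)} = - 17 \left(-25 - 17\right) + \left(-14 + 3 \cdot 165\right) = \left(-17\right) \left(-42\right) + \left(-14 + 495\right) = 714 + 481 = 1195$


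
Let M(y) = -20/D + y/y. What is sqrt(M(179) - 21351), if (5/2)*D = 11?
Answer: 90*I*sqrt(319)/11 ≈ 146.13*I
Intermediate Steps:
D = 22/5 (D = (2/5)*11 = 22/5 ≈ 4.4000)
M(y) = -39/11 (M(y) = -20/22/5 + y/y = -20*5/22 + 1 = -50/11 + 1 = -39/11)
sqrt(M(179) - 21351) = sqrt(-39/11 - 21351) = sqrt(-234900/11) = 90*I*sqrt(319)/11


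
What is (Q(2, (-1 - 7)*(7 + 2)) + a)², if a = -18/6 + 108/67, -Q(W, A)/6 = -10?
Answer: 15421329/4489 ≈ 3435.4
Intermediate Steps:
Q(W, A) = 60 (Q(W, A) = -6*(-10) = 60)
a = -93/67 (a = -18*⅙ + 108*(1/67) = -3 + 108/67 = -93/67 ≈ -1.3881)
(Q(2, (-1 - 7)*(7 + 2)) + a)² = (60 - 93/67)² = (3927/67)² = 15421329/4489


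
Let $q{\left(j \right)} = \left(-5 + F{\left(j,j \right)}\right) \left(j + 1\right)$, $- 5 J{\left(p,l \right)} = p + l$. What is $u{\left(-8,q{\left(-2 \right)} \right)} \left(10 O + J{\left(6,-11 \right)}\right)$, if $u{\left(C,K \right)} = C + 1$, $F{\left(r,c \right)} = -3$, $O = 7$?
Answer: $-497$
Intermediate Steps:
$J{\left(p,l \right)} = - \frac{l}{5} - \frac{p}{5}$ ($J{\left(p,l \right)} = - \frac{p + l}{5} = - \frac{l + p}{5} = - \frac{l}{5} - \frac{p}{5}$)
$q{\left(j \right)} = -8 - 8 j$ ($q{\left(j \right)} = \left(-5 - 3\right) \left(j + 1\right) = - 8 \left(1 + j\right) = -8 - 8 j$)
$u{\left(C,K \right)} = 1 + C$
$u{\left(-8,q{\left(-2 \right)} \right)} \left(10 O + J{\left(6,-11 \right)}\right) = \left(1 - 8\right) \left(10 \cdot 7 - -1\right) = - 7 \left(70 + \left(\frac{11}{5} - \frac{6}{5}\right)\right) = - 7 \left(70 + 1\right) = \left(-7\right) 71 = -497$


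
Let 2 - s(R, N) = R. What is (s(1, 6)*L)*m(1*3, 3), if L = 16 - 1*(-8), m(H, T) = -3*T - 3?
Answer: -288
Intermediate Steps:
s(R, N) = 2 - R
m(H, T) = -3 - 3*T
L = 24 (L = 16 + 8 = 24)
(s(1, 6)*L)*m(1*3, 3) = ((2 - 1*1)*24)*(-3 - 3*3) = ((2 - 1)*24)*(-3 - 9) = (1*24)*(-12) = 24*(-12) = -288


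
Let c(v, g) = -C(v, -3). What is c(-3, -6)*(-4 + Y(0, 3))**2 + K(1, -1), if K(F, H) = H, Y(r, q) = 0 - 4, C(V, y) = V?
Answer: 191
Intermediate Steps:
Y(r, q) = -4
c(v, g) = -v
c(-3, -6)*(-4 + Y(0, 3))**2 + K(1, -1) = (-1*(-3))*(-4 - 4)**2 - 1 = 3*(-8)**2 - 1 = 3*64 - 1 = 192 - 1 = 191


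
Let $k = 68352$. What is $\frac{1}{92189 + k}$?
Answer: $\frac{1}{160541} \approx 6.2289 \cdot 10^{-6}$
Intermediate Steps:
$\frac{1}{92189 + k} = \frac{1}{92189 + 68352} = \frac{1}{160541}$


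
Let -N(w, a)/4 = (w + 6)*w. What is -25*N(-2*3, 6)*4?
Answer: 0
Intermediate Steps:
N(w, a) = -4*w*(6 + w) (N(w, a) = -4*(w + 6)*w = -4*(6 + w)*w = -4*w*(6 + w))
-25*N(-2*3, 6)*4 = -(-100)*(-2*3)*(6 - 2*3)*4 = -(-100)*(-6)*(6 - 6)*4 = -(-100)*(-6)*0*4 = -25*0*4 = 0*4 = 0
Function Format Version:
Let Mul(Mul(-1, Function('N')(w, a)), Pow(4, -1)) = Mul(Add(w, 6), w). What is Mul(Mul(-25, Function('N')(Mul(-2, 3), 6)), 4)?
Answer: 0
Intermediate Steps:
Function('N')(w, a) = Mul(-4, w, Add(6, w)) (Function('N')(w, a) = Mul(-4, Mul(Add(w, 6), w)) = Mul(-4, Mul(Add(6, w), w)) = Mul(-4, Mul(w, Add(6, w))) = Mul(-4, w, Add(6, w)))
Mul(Mul(-25, Function('N')(Mul(-2, 3), 6)), 4) = Mul(Mul(-25, Mul(-4, Mul(-2, 3), Add(6, Mul(-2, 3)))), 4) = Mul(Mul(-25, Mul(-4, -6, Add(6, -6))), 4) = Mul(Mul(-25, Mul(-4, -6, 0)), 4) = Mul(Mul(-25, 0), 4) = Mul(0, 4) = 0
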